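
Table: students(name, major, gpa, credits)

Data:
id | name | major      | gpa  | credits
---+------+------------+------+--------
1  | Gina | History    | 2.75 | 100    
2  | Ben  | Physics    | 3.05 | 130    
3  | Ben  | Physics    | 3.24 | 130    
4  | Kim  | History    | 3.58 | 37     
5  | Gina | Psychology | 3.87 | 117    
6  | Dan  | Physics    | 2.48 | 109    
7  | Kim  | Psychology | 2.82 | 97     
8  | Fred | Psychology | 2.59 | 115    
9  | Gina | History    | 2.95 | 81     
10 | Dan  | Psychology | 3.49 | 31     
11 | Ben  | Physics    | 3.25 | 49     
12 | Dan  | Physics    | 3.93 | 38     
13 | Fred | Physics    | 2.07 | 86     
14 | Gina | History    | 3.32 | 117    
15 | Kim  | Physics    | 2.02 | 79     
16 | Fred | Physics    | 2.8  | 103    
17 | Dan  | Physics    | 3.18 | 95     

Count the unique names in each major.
SELECT major, COUNT(DISTINCT name)
FROM students
GROUP BY major

Result:
  History: 2 distinct
  Physics: 4 distinct
  Psychology: 4 distinct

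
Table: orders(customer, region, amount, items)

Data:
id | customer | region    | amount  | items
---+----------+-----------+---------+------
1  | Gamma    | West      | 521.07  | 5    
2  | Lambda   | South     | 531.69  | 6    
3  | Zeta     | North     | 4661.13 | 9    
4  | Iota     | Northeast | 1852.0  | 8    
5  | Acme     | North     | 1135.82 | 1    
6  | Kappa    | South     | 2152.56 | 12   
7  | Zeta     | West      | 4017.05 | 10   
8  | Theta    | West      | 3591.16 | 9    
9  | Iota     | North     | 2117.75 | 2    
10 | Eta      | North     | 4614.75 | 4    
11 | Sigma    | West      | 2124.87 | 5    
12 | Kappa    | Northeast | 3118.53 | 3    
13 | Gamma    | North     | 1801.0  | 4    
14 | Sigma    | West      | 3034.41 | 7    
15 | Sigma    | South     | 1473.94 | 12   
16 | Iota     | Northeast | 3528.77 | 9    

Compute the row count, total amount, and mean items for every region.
SELECT region,
       COUNT(*) as cnt,
       SUM(amount) as total_amount,
       AVG(items) as avg_items
FROM orders
GROUP BY region

Result:
  North: 5 records, 14330.45 total amount, 4.00 avg items
  Northeast: 3 records, 8499.30 total amount, 6.67 avg items
  South: 3 records, 4158.19 total amount, 10.00 avg items
  West: 5 records, 13288.56 total amount, 7.20 avg items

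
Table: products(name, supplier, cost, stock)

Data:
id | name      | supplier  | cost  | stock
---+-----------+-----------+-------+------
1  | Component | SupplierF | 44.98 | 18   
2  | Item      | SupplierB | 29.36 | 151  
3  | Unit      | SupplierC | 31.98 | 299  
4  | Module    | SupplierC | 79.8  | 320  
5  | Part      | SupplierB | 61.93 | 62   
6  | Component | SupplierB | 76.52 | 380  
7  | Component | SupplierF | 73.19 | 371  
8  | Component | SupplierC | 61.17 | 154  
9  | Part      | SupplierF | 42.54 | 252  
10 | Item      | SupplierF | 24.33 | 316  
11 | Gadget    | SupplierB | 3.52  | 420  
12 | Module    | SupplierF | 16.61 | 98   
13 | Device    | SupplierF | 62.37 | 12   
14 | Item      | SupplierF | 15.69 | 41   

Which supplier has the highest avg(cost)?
SELECT supplier, AVG(cost) as val
FROM products
GROUP BY supplier
ORDER BY val DESC
LIMIT 1

Result: SupplierC with avg(cost) = 57.65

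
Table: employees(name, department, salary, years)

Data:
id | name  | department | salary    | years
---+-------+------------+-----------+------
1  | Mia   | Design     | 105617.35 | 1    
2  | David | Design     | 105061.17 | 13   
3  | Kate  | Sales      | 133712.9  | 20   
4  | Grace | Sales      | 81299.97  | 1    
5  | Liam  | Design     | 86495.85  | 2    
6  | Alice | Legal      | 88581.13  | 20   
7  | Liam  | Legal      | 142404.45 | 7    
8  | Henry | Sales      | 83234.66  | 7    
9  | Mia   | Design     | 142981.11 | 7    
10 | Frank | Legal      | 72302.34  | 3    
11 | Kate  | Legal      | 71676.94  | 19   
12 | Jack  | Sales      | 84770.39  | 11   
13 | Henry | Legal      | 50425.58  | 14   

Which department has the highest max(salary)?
SELECT department, MAX(salary) as val
FROM employees
GROUP BY department
ORDER BY val DESC
LIMIT 1

Result: Design with max(salary) = 142981.11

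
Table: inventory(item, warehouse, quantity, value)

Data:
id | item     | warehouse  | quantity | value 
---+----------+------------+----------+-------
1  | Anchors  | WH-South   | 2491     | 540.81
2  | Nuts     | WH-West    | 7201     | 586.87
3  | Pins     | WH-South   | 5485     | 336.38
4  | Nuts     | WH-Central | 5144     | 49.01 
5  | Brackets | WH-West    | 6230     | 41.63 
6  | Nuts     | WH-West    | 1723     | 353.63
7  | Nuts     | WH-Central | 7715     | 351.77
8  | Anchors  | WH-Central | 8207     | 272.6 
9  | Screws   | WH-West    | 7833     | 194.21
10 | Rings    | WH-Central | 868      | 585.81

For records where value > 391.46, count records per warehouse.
SELECT warehouse, COUNT(*)
FROM inventory
WHERE value > 391.46
GROUP BY warehouse

Note: WHERE filters rows before grouping.

Result:
  WH-Central: 1
  WH-South: 1
  WH-West: 1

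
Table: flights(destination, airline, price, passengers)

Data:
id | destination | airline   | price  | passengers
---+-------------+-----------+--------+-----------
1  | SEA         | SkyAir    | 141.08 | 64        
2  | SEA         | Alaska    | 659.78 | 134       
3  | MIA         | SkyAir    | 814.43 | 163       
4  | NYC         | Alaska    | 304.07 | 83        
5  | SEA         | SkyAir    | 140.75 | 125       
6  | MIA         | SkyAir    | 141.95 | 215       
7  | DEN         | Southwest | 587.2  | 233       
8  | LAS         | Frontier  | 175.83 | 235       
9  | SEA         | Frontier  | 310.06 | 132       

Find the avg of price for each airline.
SELECT airline, AVG(price) as result
FROM flights
GROUP BY airline

Result:
  Alaska: 481.93
  Frontier: 242.95
  SkyAir: 309.55
  Southwest: 587.20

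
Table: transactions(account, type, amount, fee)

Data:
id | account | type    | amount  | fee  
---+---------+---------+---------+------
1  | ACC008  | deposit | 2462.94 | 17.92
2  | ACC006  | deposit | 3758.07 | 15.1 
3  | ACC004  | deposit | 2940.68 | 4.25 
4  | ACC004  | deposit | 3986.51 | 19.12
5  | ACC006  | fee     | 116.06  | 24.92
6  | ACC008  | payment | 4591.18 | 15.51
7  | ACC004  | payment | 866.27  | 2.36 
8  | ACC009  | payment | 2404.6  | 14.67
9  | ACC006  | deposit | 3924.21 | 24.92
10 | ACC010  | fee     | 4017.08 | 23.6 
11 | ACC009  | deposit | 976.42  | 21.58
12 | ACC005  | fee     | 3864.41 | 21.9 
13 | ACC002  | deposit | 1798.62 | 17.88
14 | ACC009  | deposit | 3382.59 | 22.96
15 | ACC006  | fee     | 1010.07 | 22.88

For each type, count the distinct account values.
SELECT type, COUNT(DISTINCT account)
FROM transactions
GROUP BY type

Result:
  deposit: 5 distinct
  fee: 3 distinct
  payment: 3 distinct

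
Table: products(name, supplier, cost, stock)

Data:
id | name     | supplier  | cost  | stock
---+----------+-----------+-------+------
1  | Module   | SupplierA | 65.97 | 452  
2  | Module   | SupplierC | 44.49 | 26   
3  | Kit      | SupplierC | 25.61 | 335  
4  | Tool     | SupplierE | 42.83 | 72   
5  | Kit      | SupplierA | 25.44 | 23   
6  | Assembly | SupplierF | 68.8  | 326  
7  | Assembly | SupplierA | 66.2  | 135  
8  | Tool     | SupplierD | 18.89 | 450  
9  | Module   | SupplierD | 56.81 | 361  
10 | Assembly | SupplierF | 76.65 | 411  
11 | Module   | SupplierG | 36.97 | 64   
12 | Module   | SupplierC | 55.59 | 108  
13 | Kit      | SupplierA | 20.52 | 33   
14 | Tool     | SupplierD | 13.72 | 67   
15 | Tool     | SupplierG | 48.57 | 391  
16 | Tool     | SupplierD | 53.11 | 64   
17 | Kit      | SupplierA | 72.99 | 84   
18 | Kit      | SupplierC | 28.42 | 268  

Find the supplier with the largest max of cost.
SELECT supplier, MAX(cost) as val
FROM products
GROUP BY supplier
ORDER BY val DESC
LIMIT 1

Result: SupplierF with max(cost) = 76.65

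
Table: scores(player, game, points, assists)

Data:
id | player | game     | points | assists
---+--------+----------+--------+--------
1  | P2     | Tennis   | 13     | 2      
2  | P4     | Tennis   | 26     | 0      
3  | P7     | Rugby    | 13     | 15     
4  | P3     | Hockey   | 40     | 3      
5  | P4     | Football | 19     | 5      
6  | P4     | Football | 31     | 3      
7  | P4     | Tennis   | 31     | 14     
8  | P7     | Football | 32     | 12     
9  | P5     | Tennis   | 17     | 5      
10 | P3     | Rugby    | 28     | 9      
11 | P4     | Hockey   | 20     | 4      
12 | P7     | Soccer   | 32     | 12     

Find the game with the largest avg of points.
SELECT game, AVG(points) as val
FROM scores
GROUP BY game
ORDER BY val DESC
LIMIT 1

Result: Soccer with avg(points) = 32.00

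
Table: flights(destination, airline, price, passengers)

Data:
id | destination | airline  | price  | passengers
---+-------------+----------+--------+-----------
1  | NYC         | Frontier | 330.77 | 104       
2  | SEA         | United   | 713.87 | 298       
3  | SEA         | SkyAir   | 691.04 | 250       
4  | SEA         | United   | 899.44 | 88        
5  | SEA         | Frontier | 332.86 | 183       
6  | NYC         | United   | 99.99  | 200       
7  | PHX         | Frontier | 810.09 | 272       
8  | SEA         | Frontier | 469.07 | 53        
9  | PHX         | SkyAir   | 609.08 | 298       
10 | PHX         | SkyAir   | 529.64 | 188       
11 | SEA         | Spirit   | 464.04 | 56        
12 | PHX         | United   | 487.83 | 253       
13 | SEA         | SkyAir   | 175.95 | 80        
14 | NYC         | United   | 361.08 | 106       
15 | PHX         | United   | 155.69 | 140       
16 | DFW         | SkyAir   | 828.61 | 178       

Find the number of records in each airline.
SELECT airline, COUNT(*) as count
FROM flights
GROUP BY airline

Result:
  Frontier: 4
  SkyAir: 5
  Spirit: 1
  United: 6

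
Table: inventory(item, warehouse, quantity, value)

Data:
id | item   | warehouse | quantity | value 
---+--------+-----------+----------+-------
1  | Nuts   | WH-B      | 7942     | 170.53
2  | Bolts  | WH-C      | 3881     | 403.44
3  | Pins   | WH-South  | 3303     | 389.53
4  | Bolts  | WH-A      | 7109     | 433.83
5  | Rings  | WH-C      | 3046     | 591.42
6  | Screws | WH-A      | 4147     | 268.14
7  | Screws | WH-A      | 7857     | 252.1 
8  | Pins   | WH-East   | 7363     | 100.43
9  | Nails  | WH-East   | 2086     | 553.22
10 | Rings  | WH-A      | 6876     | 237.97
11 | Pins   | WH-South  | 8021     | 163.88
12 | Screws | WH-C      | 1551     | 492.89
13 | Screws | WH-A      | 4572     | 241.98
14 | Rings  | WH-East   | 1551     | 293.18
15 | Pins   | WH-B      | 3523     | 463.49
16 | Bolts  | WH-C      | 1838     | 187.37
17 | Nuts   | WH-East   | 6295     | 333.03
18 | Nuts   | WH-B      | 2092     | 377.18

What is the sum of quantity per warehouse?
SELECT warehouse, SUM(quantity) as result
FROM inventory
GROUP BY warehouse

Result:
  WH-A: 30561
  WH-B: 13557
  WH-C: 10316
  WH-East: 17295
  WH-South: 11324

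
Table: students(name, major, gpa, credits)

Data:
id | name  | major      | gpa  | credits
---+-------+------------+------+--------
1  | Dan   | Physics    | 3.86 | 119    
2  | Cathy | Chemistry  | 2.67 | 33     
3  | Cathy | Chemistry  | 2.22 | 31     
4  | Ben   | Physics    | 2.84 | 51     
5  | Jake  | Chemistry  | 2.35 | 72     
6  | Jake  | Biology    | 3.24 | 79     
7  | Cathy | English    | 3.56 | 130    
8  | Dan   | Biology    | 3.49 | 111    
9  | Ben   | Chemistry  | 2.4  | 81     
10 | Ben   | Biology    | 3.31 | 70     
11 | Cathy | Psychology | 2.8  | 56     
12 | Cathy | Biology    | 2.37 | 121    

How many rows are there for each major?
SELECT major, COUNT(*) as count
FROM students
GROUP BY major

Result:
  Biology: 4
  Chemistry: 4
  English: 1
  Physics: 2
  Psychology: 1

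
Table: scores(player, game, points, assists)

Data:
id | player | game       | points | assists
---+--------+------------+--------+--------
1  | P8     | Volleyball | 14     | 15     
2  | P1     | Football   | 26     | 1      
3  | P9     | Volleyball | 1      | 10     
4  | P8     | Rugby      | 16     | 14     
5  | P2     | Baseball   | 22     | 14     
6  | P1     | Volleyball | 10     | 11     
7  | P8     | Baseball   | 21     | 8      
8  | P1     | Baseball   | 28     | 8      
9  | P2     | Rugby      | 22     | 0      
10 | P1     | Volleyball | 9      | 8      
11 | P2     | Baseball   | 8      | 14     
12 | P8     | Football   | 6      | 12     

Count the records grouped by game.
SELECT game, COUNT(*) as count
FROM scores
GROUP BY game

Result:
  Baseball: 4
  Football: 2
  Rugby: 2
  Volleyball: 4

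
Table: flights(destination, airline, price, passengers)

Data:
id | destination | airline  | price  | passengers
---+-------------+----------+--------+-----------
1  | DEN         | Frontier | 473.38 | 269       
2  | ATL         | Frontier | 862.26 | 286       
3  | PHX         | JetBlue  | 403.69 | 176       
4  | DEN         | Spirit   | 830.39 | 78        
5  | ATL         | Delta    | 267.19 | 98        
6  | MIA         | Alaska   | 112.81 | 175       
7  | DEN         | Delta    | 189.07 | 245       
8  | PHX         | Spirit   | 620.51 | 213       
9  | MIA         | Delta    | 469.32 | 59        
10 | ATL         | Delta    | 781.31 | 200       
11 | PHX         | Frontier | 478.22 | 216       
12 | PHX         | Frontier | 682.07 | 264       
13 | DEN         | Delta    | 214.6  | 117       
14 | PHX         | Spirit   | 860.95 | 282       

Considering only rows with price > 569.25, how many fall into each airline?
SELECT airline, COUNT(*)
FROM flights
WHERE price > 569.25
GROUP BY airline

Note: WHERE filters rows before grouping.

Result:
  Delta: 1
  Frontier: 2
  Spirit: 3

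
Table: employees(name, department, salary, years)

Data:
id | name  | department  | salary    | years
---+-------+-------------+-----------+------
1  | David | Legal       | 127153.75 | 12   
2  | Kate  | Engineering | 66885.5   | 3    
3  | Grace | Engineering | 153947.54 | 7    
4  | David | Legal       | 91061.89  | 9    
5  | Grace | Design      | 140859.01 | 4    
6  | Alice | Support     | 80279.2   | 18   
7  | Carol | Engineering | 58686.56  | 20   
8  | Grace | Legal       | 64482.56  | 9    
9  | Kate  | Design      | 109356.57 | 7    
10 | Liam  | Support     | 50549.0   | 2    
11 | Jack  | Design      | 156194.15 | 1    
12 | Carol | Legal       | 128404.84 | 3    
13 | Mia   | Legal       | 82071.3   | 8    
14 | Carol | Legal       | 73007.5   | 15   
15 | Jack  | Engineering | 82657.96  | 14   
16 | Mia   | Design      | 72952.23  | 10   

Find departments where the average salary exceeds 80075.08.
SELECT department, AVG(salary)
FROM employees
GROUP BY department
HAVING AVG(salary) > 80075.08

Result:
  Design: avg=119840.49
  Engineering: avg=90544.39
  Legal: avg=94363.64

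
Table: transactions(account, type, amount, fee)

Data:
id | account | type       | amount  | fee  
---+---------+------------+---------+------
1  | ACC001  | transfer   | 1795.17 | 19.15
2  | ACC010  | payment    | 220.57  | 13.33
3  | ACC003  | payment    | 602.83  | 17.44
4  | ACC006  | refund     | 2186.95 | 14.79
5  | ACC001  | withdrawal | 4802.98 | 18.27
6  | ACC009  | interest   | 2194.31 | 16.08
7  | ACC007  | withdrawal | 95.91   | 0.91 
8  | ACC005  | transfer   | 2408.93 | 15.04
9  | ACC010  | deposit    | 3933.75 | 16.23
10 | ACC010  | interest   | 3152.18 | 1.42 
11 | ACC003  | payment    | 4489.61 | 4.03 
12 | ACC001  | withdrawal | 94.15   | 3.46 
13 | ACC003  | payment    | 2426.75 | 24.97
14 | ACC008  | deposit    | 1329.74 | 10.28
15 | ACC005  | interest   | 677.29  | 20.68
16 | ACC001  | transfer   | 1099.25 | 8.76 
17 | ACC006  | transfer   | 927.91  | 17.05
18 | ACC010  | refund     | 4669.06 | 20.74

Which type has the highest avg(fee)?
SELECT type, AVG(fee) as val
FROM transactions
GROUP BY type
ORDER BY val DESC
LIMIT 1

Result: refund with avg(fee) = 17.77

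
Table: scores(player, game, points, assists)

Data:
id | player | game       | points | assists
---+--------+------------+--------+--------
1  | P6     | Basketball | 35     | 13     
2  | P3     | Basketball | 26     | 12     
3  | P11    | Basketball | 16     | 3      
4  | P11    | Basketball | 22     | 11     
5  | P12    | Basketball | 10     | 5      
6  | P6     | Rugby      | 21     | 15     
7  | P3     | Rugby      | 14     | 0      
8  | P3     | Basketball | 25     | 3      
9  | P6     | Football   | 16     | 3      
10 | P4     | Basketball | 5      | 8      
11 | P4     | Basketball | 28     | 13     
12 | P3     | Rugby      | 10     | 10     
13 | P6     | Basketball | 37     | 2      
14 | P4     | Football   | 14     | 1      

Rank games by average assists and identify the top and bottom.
SELECT game, AVG(assists)
FROM scores
GROUP BY game
ORDER BY AVG(assists)

All groups:
  Football: 2.00
  Basketball: 7.78
  Rugby: 8.33

Highest: Rugby (8.33)
Lowest: Football (2.00)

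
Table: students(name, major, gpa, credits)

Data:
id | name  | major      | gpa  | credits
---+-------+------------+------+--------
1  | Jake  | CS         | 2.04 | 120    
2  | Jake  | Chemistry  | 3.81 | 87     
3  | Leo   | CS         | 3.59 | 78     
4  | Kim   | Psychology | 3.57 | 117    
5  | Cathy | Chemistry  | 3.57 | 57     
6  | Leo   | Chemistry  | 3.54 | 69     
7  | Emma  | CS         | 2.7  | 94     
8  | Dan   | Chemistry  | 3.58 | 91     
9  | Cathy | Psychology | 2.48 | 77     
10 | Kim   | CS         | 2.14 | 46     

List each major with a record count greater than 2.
SELECT major, COUNT(*) as cnt
FROM students
GROUP BY major
HAVING COUNT(*) > 2

Result:
  CS: 4
  Chemistry: 4

Note: HAVING filters groups after aggregation, WHERE filters rows before.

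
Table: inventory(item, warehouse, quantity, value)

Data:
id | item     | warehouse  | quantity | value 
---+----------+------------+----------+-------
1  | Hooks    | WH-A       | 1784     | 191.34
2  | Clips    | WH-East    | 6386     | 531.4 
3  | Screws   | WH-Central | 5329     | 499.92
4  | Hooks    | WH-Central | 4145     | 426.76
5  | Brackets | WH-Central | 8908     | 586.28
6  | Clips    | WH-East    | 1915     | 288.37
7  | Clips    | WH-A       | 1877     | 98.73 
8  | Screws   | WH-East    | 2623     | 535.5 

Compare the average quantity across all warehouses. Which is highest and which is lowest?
SELECT warehouse, AVG(quantity)
FROM inventory
GROUP BY warehouse
ORDER BY AVG(quantity)

All groups:
  WH-A: 1830.50
  WH-East: 3641.33
  WH-Central: 6127.33

Highest: WH-Central (6127.33)
Lowest: WH-A (1830.50)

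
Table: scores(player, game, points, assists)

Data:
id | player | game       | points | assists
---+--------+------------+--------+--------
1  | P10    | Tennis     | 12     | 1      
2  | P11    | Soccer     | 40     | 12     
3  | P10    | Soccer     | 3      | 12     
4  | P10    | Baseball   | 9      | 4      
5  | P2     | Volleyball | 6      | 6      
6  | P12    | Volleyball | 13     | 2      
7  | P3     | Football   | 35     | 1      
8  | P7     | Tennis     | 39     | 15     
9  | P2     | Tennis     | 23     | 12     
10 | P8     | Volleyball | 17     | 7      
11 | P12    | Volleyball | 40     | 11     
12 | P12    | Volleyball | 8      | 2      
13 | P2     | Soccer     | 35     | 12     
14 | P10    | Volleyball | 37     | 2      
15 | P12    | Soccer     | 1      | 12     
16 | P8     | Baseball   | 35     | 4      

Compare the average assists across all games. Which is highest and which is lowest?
SELECT game, AVG(assists)
FROM scores
GROUP BY game
ORDER BY AVG(assists)

All groups:
  Football: 1.00
  Baseball: 4.00
  Volleyball: 5.00
  Tennis: 9.33
  Soccer: 12.00

Highest: Soccer (12.00)
Lowest: Football (1.00)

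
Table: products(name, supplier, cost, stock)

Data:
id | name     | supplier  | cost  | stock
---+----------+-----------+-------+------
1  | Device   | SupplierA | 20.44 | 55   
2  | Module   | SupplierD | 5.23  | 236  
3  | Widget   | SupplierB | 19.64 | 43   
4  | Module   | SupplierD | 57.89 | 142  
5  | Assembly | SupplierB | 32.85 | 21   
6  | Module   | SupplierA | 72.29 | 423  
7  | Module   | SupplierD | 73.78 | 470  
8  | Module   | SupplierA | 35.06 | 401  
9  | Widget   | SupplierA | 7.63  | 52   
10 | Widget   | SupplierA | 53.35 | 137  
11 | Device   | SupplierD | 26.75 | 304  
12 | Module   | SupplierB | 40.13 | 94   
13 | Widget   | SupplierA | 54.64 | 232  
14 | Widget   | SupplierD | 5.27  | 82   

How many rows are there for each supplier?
SELECT supplier, COUNT(*) as count
FROM products
GROUP BY supplier

Result:
  SupplierA: 6
  SupplierB: 3
  SupplierD: 5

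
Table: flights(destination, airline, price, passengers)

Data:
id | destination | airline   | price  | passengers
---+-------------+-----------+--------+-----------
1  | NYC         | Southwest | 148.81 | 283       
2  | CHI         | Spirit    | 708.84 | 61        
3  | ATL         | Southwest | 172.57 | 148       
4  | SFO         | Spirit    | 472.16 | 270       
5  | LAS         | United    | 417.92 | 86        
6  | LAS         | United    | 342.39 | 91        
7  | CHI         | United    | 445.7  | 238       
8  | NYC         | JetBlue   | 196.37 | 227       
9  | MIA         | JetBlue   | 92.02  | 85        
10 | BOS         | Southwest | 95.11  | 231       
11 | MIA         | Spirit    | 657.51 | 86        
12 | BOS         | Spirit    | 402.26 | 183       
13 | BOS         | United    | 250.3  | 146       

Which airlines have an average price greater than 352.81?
SELECT airline, AVG(price)
FROM flights
GROUP BY airline
HAVING AVG(price) > 352.81

Result:
  Spirit: avg=560.19
  United: avg=364.08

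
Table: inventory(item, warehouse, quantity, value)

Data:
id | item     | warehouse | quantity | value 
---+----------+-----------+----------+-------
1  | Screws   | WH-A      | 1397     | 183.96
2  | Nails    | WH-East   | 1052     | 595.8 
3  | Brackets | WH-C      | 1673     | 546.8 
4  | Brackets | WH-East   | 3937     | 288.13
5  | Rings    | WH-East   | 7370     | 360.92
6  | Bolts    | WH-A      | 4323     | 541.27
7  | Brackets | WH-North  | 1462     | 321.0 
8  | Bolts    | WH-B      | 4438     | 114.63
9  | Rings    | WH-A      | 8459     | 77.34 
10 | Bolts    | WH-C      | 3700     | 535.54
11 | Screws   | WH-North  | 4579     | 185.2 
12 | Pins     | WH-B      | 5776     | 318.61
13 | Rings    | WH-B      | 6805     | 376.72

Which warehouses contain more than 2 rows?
SELECT warehouse, COUNT(*) as cnt
FROM inventory
GROUP BY warehouse
HAVING COUNT(*) > 2

Result:
  WH-A: 3
  WH-B: 3
  WH-East: 3

Note: HAVING filters groups after aggregation, WHERE filters rows before.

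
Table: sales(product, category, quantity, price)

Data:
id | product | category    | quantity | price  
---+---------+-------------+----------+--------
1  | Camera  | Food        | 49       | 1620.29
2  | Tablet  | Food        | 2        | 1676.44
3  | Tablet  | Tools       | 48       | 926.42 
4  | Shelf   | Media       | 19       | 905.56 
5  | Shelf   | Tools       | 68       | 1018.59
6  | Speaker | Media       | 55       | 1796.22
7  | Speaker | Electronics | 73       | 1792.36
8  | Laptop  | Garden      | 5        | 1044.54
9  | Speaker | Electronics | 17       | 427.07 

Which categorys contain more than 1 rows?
SELECT category, COUNT(*) as cnt
FROM sales
GROUP BY category
HAVING COUNT(*) > 1

Result:
  Electronics: 2
  Food: 2
  Media: 2
  Tools: 2

Note: HAVING filters groups after aggregation, WHERE filters rows before.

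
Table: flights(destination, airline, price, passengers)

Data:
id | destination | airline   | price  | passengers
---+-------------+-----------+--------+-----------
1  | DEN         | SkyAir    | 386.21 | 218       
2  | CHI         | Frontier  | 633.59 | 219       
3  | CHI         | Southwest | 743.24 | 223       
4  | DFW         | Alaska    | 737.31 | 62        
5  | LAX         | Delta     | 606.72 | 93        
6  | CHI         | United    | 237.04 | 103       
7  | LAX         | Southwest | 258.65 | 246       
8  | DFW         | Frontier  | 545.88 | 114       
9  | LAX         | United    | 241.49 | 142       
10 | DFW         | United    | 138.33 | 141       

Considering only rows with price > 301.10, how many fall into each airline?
SELECT airline, COUNT(*)
FROM flights
WHERE price > 301.10
GROUP BY airline

Note: WHERE filters rows before grouping.

Result:
  Alaska: 1
  Delta: 1
  Frontier: 2
  SkyAir: 1
  Southwest: 1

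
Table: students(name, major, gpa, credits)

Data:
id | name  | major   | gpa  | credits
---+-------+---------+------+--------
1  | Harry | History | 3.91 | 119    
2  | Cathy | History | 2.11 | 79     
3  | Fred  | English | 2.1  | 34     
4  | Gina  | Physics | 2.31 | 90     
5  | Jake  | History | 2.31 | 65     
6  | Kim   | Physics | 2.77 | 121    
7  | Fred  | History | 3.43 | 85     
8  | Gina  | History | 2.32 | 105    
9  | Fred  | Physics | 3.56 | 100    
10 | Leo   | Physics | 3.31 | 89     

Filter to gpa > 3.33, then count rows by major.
SELECT major, COUNT(*)
FROM students
WHERE gpa > 3.33
GROUP BY major

Note: WHERE filters rows before grouping.

Result:
  History: 2
  Physics: 1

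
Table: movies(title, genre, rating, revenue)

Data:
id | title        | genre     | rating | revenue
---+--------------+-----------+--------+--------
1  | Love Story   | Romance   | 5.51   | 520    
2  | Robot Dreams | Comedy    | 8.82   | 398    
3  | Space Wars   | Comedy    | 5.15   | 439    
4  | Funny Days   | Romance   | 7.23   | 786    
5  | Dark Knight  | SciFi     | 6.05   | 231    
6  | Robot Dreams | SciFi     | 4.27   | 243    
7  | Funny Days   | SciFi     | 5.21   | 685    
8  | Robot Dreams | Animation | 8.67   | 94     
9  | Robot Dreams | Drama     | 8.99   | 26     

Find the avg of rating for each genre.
SELECT genre, AVG(rating) as result
FROM movies
GROUP BY genre

Result:
  Animation: 8.67
  Comedy: 6.99
  Drama: 8.99
  Romance: 6.37
  SciFi: 5.18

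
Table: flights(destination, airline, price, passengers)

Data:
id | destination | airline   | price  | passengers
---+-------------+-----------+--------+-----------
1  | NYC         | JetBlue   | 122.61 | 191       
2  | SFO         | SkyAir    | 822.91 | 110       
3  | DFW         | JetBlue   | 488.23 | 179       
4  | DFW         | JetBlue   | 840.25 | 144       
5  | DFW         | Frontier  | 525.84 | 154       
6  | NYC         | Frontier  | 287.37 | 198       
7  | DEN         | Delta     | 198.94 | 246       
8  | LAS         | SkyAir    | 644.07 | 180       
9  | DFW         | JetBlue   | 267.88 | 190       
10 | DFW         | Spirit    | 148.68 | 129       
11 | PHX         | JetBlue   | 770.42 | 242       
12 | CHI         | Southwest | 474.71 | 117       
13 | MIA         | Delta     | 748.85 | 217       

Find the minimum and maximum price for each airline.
SELECT airline, MIN(price), MAX(price)
FROM flights
GROUP BY airline

Result:
  Delta: min=198.94, max=748.85
  Frontier: min=287.37, max=525.84
  JetBlue: min=122.61, max=840.25
  SkyAir: min=644.07, max=822.91
  Southwest: min=474.71, max=474.71
  Spirit: min=148.68, max=148.68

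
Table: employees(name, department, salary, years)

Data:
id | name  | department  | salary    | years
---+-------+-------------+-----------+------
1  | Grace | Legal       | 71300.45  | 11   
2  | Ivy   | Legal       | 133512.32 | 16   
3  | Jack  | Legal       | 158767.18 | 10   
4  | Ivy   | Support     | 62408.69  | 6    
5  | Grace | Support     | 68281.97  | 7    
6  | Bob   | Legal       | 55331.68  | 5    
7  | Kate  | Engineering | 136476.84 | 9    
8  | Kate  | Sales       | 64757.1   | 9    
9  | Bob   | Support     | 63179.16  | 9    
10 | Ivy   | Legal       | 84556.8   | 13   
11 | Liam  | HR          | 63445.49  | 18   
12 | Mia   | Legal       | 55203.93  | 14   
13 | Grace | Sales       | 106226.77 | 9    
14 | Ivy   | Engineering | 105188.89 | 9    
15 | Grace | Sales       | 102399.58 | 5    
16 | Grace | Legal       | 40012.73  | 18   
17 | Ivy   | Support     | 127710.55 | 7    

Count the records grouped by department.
SELECT department, COUNT(*) as count
FROM employees
GROUP BY department

Result:
  Engineering: 2
  HR: 1
  Legal: 7
  Sales: 3
  Support: 4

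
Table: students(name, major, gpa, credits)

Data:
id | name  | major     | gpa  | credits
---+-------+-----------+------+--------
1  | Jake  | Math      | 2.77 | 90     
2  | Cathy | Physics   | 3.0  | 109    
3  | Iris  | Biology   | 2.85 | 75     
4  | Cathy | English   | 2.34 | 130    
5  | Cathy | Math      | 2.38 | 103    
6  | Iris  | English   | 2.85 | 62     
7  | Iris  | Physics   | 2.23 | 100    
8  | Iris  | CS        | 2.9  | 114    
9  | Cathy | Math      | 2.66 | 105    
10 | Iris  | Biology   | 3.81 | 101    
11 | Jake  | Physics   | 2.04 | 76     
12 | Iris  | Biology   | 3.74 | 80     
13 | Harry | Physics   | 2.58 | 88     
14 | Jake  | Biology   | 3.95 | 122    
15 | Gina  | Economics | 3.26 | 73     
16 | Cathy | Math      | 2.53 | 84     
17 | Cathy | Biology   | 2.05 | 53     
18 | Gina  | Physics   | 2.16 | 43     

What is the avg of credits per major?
SELECT major, AVG(credits) as result
FROM students
GROUP BY major

Result:
  Biology: 86.20
  CS: 114.00
  Economics: 73.00
  English: 96.00
  Math: 95.50
  Physics: 83.20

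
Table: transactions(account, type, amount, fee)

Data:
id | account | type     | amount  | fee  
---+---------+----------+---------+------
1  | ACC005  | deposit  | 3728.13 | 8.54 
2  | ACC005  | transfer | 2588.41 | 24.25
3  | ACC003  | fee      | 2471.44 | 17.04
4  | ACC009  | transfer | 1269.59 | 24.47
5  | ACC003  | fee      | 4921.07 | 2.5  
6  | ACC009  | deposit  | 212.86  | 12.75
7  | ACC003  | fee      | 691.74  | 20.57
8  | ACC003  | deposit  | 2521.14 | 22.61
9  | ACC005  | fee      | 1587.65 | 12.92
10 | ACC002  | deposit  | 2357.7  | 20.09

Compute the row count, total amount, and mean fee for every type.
SELECT type,
       COUNT(*) as cnt,
       SUM(amount) as total_amount,
       AVG(fee) as avg_fee
FROM transactions
GROUP BY type

Result:
  deposit: 4 records, 8819.83 total amount, 16.00 avg fee
  fee: 4 records, 9671.90 total amount, 13.26 avg fee
  transfer: 2 records, 3858.00 total amount, 24.36 avg fee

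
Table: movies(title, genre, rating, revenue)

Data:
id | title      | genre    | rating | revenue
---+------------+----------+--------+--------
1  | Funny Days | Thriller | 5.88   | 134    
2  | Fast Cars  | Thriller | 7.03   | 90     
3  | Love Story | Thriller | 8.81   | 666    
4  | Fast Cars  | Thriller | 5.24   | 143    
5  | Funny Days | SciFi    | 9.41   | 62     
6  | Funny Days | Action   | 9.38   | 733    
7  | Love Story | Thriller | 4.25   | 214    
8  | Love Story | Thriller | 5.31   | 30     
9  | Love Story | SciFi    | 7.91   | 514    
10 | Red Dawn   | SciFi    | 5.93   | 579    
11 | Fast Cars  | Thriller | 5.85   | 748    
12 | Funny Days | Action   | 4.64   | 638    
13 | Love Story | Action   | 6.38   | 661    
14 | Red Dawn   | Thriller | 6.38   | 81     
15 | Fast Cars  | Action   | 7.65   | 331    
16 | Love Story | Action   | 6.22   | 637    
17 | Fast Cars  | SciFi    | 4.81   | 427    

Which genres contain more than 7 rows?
SELECT genre, COUNT(*) as cnt
FROM movies
GROUP BY genre
HAVING COUNT(*) > 7

Result:
  Thriller: 8

Note: HAVING filters groups after aggregation, WHERE filters rows before.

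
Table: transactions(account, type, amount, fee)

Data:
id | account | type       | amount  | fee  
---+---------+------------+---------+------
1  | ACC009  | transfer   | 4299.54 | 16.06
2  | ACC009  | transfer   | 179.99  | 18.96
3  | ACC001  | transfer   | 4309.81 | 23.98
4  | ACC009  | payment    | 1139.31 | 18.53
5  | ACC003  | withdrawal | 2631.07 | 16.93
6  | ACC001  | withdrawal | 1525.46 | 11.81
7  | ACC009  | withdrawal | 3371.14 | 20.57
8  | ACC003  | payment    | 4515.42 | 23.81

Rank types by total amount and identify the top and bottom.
SELECT type, SUM(amount)
FROM transactions
GROUP BY type
ORDER BY SUM(amount)

All groups:
  payment: 5654.73
  withdrawal: 7527.67
  transfer: 8789.34

Highest: transfer (8789.34)
Lowest: payment (5654.73)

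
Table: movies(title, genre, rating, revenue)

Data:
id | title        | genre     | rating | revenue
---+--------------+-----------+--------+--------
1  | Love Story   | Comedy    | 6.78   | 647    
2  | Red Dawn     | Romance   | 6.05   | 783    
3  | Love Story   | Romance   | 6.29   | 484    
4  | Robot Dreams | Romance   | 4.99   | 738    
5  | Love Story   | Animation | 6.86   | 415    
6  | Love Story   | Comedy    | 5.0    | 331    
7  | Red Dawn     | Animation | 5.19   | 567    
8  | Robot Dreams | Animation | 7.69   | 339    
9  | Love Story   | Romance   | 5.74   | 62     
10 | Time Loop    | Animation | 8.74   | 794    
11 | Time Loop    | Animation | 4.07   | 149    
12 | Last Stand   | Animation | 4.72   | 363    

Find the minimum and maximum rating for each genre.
SELECT genre, MIN(rating), MAX(rating)
FROM movies
GROUP BY genre

Result:
  Animation: min=4.07, max=8.74
  Comedy: min=5.00, max=6.78
  Romance: min=4.99, max=6.29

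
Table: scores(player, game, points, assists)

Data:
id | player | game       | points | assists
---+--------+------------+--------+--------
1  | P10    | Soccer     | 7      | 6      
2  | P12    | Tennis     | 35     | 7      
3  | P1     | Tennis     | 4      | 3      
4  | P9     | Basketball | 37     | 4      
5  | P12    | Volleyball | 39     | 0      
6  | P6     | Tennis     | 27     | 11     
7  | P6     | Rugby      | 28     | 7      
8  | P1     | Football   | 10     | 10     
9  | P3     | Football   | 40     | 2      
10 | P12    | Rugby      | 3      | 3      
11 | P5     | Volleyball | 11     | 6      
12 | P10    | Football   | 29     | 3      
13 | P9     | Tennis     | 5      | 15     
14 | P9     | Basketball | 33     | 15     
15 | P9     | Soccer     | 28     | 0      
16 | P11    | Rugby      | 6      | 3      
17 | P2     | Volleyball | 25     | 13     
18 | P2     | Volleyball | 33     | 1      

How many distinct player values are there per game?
SELECT game, COUNT(DISTINCT player)
FROM scores
GROUP BY game

Result:
  Basketball: 1 distinct
  Football: 3 distinct
  Rugby: 3 distinct
  Soccer: 2 distinct
  Tennis: 4 distinct
  Volleyball: 3 distinct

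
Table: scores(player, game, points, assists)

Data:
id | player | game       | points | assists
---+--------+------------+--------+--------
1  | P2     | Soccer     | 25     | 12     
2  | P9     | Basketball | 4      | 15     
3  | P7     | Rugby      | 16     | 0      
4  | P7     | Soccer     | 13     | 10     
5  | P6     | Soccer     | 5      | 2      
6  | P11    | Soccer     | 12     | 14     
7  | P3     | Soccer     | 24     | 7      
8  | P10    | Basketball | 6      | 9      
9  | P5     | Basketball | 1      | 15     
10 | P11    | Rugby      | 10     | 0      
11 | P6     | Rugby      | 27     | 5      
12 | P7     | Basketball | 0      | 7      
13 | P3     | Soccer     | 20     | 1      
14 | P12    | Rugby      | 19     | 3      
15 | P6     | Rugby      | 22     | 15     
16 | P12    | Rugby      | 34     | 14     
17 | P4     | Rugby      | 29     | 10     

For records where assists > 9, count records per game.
SELECT game, COUNT(*)
FROM scores
WHERE assists > 9
GROUP BY game

Note: WHERE filters rows before grouping.

Result:
  Basketball: 2
  Rugby: 3
  Soccer: 3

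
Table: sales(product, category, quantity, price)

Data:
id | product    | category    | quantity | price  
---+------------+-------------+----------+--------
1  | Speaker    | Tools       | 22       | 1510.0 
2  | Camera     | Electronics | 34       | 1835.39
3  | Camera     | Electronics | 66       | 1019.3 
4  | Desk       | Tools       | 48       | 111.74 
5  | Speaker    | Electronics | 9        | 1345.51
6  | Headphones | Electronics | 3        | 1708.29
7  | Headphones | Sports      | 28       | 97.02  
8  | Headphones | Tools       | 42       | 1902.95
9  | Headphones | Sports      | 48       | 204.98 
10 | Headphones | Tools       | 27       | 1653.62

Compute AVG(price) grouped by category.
SELECT category, AVG(price) as result
FROM sales
GROUP BY category

Result:
  Electronics: 1477.12
  Sports: 151.00
  Tools: 1294.58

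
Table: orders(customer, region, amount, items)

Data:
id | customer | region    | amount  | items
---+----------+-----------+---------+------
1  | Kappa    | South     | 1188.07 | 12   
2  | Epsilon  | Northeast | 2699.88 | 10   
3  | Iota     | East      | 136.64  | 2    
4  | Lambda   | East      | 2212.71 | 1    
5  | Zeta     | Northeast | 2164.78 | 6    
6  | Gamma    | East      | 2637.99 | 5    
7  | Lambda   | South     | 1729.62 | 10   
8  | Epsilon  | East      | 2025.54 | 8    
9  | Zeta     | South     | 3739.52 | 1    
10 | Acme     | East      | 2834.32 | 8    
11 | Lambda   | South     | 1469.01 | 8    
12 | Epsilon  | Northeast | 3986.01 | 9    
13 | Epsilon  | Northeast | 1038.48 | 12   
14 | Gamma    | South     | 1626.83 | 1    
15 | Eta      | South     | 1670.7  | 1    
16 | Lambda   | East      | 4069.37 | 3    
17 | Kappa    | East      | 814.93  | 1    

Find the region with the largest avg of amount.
SELECT region, AVG(amount) as val
FROM orders
GROUP BY region
ORDER BY val DESC
LIMIT 1

Result: Northeast with avg(amount) = 2472.29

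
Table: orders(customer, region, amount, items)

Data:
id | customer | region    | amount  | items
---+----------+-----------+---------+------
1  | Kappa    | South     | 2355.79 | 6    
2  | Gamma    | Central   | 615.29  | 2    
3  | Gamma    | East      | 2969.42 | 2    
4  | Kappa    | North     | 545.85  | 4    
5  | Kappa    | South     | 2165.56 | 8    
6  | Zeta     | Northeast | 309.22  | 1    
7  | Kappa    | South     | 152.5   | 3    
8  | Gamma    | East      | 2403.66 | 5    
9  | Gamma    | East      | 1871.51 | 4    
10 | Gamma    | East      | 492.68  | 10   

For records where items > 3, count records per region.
SELECT region, COUNT(*)
FROM orders
WHERE items > 3
GROUP BY region

Note: WHERE filters rows before grouping.

Result:
  East: 3
  North: 1
  South: 2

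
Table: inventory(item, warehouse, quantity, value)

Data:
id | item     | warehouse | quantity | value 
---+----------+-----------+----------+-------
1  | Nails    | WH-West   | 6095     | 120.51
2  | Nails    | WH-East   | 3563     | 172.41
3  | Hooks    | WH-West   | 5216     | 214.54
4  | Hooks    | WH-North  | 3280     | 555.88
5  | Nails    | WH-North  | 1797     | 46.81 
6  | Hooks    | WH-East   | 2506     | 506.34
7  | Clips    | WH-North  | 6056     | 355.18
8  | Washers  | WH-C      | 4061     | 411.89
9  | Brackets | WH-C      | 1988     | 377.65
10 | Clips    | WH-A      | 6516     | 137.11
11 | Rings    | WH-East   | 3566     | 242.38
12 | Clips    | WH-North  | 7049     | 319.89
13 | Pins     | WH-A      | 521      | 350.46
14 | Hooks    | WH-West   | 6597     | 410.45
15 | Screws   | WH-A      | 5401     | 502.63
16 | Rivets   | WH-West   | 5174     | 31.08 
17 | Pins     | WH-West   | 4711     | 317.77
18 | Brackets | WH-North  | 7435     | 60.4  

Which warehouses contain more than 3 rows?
SELECT warehouse, COUNT(*) as cnt
FROM inventory
GROUP BY warehouse
HAVING COUNT(*) > 3

Result:
  WH-North: 5
  WH-West: 5

Note: HAVING filters groups after aggregation, WHERE filters rows before.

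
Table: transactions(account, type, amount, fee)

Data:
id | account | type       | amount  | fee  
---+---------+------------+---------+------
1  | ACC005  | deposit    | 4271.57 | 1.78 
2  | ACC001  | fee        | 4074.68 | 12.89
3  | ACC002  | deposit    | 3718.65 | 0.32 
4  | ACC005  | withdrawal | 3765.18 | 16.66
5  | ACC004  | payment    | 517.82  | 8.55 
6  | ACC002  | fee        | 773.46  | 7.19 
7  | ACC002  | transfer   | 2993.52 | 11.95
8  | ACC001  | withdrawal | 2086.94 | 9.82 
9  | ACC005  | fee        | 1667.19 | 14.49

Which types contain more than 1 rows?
SELECT type, COUNT(*) as cnt
FROM transactions
GROUP BY type
HAVING COUNT(*) > 1

Result:
  deposit: 2
  fee: 3
  withdrawal: 2

Note: HAVING filters groups after aggregation, WHERE filters rows before.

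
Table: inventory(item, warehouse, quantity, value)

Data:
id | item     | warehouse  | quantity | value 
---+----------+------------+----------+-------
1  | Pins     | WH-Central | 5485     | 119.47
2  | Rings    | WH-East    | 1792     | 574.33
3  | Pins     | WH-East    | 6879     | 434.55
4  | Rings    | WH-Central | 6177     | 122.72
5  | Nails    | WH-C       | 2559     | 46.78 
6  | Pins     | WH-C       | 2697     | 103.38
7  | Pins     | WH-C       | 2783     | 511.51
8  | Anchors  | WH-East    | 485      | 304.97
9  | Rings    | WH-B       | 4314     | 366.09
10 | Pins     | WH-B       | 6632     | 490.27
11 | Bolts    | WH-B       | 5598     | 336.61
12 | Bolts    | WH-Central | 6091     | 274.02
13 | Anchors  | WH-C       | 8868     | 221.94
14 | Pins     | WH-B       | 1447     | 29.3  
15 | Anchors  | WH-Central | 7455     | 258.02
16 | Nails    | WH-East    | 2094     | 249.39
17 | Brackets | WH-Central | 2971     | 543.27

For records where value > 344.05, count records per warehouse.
SELECT warehouse, COUNT(*)
FROM inventory
WHERE value > 344.05
GROUP BY warehouse

Note: WHERE filters rows before grouping.

Result:
  WH-B: 2
  WH-C: 1
  WH-Central: 1
  WH-East: 2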